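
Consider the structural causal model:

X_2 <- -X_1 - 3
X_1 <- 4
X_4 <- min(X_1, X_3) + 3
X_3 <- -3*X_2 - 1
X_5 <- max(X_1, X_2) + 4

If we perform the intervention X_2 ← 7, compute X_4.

Under do(X_2=7), the mechanism X_2 <- -X_1 - 3 is discarded; X_2 is fixed at 7.
X_3 = -3*X_2 - 1  [with X_2=7]  = -22
X_4 = min(X_1, X_3) + 3  [with X_1=4, X_3=-22]  = -19

-19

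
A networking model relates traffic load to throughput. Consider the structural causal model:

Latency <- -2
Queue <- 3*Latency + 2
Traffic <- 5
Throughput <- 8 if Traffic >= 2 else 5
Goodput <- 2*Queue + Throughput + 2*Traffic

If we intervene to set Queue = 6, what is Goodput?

do(Queue=6) replaces the equation Queue <- 3*Latency + 2 with the constant Queue = 6.
Throughput = 8 if Traffic >= 2 else 5  [with Traffic=5]  = 8
Goodput = 2*Queue + Throughput + 2*Traffic  [with Queue=6, Throughput=8, Traffic=5]  = 30

30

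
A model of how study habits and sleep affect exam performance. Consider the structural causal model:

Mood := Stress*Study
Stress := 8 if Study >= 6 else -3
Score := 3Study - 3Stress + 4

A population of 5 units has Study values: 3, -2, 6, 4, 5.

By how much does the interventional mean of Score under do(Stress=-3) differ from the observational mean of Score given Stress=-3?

2.1

Every unit gets Stress=-3 under the intervention. Score values become 22, 7, 31, 25, 28; E[Score|do(Stress=-3)] = 22.6.
Conditioning on Stress=-3 selects the 4 unit(s) with Study ∈ {3, -2, 4, 5}. Their Score values: 22, 7, 25, 28. Mean = 20.5.
Difference = 22.6 − 20.5 = 2.1.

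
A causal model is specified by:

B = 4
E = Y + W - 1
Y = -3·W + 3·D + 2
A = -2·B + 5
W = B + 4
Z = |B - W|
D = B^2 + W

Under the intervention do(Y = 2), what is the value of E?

9

The intervention breaks the incoming arrows to Y: Y = -3·W + 3·D + 2 no longer applies, and Y = 2.
W = B + 4  [with B=4]  = 8
E = Y + W - 1  [with Y=2, W=8]  = 9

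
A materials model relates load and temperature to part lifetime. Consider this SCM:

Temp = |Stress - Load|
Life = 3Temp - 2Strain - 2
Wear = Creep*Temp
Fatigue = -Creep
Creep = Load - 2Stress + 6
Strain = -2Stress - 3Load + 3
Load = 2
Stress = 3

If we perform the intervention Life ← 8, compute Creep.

2

do(Life=8) replaces the equation Life = 3Temp - 2Strain - 2 with the constant Life = 8.
Creep is not downstream of the intervention, so its value is determined by the original equations.
Creep = Load - 2Stress + 6  [with Load=2, Stress=3]  = 2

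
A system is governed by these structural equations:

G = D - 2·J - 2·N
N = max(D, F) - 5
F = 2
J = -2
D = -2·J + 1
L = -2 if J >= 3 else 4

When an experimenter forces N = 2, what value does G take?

Intervening sets N = 2 and removes its equation (N = max(D, F) - 5).
D = -2·J + 1  [with J=-2]  = 5
G = D - 2·J - 2·N  [with D=5, J=-2, N=2]  = 5

5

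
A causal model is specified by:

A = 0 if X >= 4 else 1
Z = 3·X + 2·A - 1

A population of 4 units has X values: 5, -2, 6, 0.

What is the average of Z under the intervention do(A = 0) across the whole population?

5.75

Every unit gets A=0 under the intervention. Z values become 14, -7, 17, -1; E[Z|do(A=0)] = 5.75.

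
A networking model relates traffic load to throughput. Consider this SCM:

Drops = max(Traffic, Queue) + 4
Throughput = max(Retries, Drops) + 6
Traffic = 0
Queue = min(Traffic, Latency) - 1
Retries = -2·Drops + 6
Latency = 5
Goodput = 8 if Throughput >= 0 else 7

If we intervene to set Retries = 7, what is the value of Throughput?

13

The intervention breaks the incoming arrows to Retries: Retries = -2·Drops + 6 no longer applies, and Retries = 7.
Queue = min(Traffic, Latency) - 1  [with Traffic=0, Latency=5]  = -1
Drops = max(Traffic, Queue) + 4  [with Traffic=0, Queue=-1]  = 4
Throughput = max(Retries, Drops) + 6  [with Retries=7, Drops=4]  = 13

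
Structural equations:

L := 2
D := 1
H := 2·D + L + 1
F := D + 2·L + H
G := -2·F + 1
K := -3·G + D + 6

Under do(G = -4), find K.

The intervention breaks the incoming arrows to G: G := -2·F + 1 no longer applies, and G = -4.
K = -3·G + D + 6  [with G=-4, D=1]  = 19

19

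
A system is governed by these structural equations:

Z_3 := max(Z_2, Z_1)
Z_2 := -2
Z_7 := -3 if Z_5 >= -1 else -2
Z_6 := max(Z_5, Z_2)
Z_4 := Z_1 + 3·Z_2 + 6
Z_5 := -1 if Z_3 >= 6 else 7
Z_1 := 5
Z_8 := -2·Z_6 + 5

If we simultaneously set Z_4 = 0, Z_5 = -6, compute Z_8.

The joint intervention fixes Z_4 = 0, Z_5 = -6, removing each variable's own equation.
Z_6 = max(Z_5, Z_2)  [with Z_5=-6, Z_2=-2]  = -2
Z_8 = -2·Z_6 + 5  [with Z_6=-2]  = 9

9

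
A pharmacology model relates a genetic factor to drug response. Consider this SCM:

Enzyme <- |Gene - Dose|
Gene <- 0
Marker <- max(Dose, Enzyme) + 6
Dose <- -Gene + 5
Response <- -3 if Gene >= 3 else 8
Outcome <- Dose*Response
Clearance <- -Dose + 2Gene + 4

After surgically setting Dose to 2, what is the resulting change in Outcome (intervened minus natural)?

Under do(Dose=2), the mechanism Dose <- -Gene + 5 is discarded; Dose is fixed at 2.
Response = -3 if Gene >= 3 else 8  [with Gene=0]  = 8
Outcome = Dose*Response  [with Dose=2, Response=8]  = 16
Without intervention: Dose = -Gene + 5  [with Gene=0]  = 5; Response = -3 if Gene >= 3 else 8  [with Gene=0]  = 8; Outcome = Dose*Response  [with Dose=5, Response=8]  = 40.
Change = 16 − 40 = -24.

-24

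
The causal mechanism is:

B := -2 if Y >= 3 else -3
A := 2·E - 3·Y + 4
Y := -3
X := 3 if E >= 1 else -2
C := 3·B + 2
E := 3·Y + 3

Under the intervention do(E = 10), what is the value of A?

33

Under do(E=10), the mechanism E := 3·Y + 3 is discarded; E is fixed at 10.
A = 2·E - 3·Y + 4  [with E=10, Y=-3]  = 33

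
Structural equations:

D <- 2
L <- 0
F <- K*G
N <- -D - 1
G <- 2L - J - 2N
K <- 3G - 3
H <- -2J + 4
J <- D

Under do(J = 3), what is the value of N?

-3

The intervention breaks the incoming arrows to J: J <- D no longer applies, and J = 3.
N is not downstream of the intervention, so its value is determined by the original equations.
N = -D - 1  [with D=2]  = -3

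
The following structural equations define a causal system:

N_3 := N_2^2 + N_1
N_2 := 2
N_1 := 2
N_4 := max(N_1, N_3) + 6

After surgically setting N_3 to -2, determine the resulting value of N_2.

Under do(N_3=-2), the mechanism N_3 := N_2^2 + N_1 is discarded; N_3 is fixed at -2.
Since N_2 is not a descendant of the intervened variable, it is unaffected.

2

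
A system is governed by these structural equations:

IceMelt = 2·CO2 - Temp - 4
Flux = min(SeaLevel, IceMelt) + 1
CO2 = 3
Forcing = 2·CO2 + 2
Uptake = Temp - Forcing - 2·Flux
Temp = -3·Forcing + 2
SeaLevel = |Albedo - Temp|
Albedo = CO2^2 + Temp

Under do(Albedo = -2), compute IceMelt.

24

The intervention breaks the incoming arrows to Albedo: Albedo = CO2^2 + Temp no longer applies, and Albedo = -2.
Since IceMelt is not a descendant of the intervened variable, it is unaffected.
Forcing = 2·CO2 + 2  [with CO2=3]  = 8
Temp = -3·Forcing + 2  [with Forcing=8]  = -22
IceMelt = 2·CO2 - Temp - 4  [with CO2=3, Temp=-22]  = 24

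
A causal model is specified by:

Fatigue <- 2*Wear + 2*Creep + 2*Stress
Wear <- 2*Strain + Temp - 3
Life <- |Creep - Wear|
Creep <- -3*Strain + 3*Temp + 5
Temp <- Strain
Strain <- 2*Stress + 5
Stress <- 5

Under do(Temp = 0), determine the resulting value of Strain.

15

Under do(Temp=0), the mechanism Temp <- Strain is discarded; Temp is fixed at 0.
Since Strain is not a descendant of the intervened variable, it is unaffected.
Strain = 2*Stress + 5  [with Stress=5]  = 15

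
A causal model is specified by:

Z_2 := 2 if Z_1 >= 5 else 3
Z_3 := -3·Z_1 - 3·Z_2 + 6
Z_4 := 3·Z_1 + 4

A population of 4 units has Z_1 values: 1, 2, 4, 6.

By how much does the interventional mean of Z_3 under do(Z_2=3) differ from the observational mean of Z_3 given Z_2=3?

-2.75

The intervention sets Z_2=3 in all 4 units regardless of Z_1. Recomputing Z_3 per unit gives -6, -9, -15, -21; average -12.75.
Conditioning on Z_2=3 selects the 3 unit(s) with Z_1 ∈ {1, 2, 4}. Their Z_3 values: -6, -9, -15. Mean = -10.
Difference = -12.75 − (-10) = -2.75.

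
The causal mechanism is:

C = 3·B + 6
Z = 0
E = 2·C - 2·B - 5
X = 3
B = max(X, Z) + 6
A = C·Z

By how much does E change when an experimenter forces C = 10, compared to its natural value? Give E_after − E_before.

Intervening sets C = 10 and removes its equation (C = 3·B + 6).
B = max(X, Z) + 6  [with X=3, Z=0]  = 9
E = 2·C - 2·B - 5  [with C=10, B=9]  = -3
Without intervention: B = max(X, Z) + 6  [with X=3, Z=0]  = 9; C = 3·B + 6  [with B=9]  = 33; E = 2·C - 2·B - 5  [with C=33, B=9]  = 43.
Change = -3 − 43 = -46.

-46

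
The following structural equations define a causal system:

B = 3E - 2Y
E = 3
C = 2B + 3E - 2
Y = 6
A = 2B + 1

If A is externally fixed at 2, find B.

Under do(A=2), the mechanism A = 2B + 1 is discarded; A is fixed at 2.
Since B is not a descendant of the intervened variable, it is unaffected.
B = 3E - 2Y  [with E=3, Y=6]  = -3

-3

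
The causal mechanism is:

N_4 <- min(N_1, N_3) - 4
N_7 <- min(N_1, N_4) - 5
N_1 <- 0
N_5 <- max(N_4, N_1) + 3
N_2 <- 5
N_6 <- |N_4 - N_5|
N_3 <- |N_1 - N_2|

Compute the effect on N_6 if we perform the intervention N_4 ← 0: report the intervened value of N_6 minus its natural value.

Under do(N_4=0), the mechanism N_4 <- min(N_1, N_3) - 4 is discarded; N_4 is fixed at 0.
N_5 = max(N_4, N_1) + 3  [with N_4=0, N_1=0]  = 3
N_6 = |N_4 - N_5|  [with N_4=0, N_5=3]  = 3
Without intervention: N_3 = |N_1 - N_2|  [with N_1=0, N_2=5]  = 5; N_4 = min(N_1, N_3) - 4  [with N_1=0, N_3=5]  = -4; N_5 = max(N_4, N_1) + 3  [with N_4=-4, N_1=0]  = 3; N_6 = |N_4 - N_5|  [with N_4=-4, N_5=3]  = 7.
Change = 3 − 7 = -4.

-4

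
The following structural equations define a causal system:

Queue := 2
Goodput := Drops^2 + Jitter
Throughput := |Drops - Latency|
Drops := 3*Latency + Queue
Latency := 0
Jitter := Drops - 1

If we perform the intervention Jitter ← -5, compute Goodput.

Under do(Jitter=-5), the mechanism Jitter := Drops - 1 is discarded; Jitter is fixed at -5.
Drops = 3*Latency + Queue  [with Latency=0, Queue=2]  = 2
Goodput = Drops^2 + Jitter  [with Drops=2, Jitter=-5]  = -1

-1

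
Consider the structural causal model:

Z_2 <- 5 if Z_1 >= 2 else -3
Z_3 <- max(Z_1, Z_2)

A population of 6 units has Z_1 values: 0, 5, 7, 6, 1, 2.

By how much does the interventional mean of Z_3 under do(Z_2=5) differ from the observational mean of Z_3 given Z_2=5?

-0.25

do(Z_2=5) breaks Z_2's dependence on Z_1. With Z_2=5 fixed, Z_3 across the units is 5, 5, 7, 6, 5, 5, mean 5.5.
E[Z_3|Z_2=5] averages over only the 4 units with Z_2=5 (Z_1 = 5, 7, 6, 2): Z_3 = 5, 7, 6, 5, mean 5.75.
Difference = 5.5 − 5.75 = -0.25.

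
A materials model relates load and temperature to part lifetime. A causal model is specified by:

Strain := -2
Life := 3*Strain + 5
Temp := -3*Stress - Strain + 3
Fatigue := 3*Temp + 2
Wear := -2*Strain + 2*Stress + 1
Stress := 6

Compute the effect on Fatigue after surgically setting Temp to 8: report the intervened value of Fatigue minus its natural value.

do(Temp=8) replaces the equation Temp := -3*Stress - Strain + 3 with the constant Temp = 8.
Fatigue = 3*Temp + 2  [with Temp=8]  = 26
Without intervention: Temp = -3*Stress - Strain + 3  [with Stress=6, Strain=-2]  = -13; Fatigue = 3*Temp + 2  [with Temp=-13]  = -37.
Change = 26 − (-37) = 63.

63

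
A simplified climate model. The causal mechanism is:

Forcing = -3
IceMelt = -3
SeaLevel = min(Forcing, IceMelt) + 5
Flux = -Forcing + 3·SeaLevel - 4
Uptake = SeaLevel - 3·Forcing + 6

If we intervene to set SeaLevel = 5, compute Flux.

14

The intervention breaks the incoming arrows to SeaLevel: SeaLevel = min(Forcing, IceMelt) + 5 no longer applies, and SeaLevel = 5.
Flux = -Forcing + 3·SeaLevel - 4  [with Forcing=-3, SeaLevel=5]  = 14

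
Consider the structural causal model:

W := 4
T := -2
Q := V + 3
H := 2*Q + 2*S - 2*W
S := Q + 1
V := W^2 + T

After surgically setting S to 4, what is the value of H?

The intervention breaks the incoming arrows to S: S := Q + 1 no longer applies, and S = 4.
V = W^2 + T  [with W=4, T=-2]  = 14
Q = V + 3  [with V=14]  = 17
H = 2*Q + 2*S - 2*W  [with Q=17, S=4, W=4]  = 34

34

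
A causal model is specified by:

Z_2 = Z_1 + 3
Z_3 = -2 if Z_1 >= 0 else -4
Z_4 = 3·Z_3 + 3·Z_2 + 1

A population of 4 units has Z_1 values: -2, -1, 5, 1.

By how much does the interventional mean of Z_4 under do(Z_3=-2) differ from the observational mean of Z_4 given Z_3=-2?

Under do(Z_3=-2), Z_3's equation is replaced by Z_3=-2 for every unit. Per-unit Z_4: -2, 1, 19, 7. Mean = 6.25.
Observing Z_3=-2 restricts to units where Z_3's equation naturally yields -2: Z_1 ∈ {5, 1}. In that subpopulation Z_4 = 19, 7, mean 13.
Difference = 6.25 − 13 = -6.75.

-6.75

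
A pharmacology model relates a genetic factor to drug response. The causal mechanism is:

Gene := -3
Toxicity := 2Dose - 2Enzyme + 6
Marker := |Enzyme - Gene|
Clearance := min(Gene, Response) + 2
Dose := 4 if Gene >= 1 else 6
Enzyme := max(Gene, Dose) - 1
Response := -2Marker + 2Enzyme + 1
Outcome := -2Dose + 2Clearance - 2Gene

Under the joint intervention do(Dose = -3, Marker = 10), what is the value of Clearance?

-25

Setting Dose = -3, Marker = 10 by intervention discards those variables' equations.
Enzyme = max(Gene, Dose) - 1  [with Gene=-3, Dose=-3]  = -4
Response = -2Marker + 2Enzyme + 1  [with Marker=10, Enzyme=-4]  = -27
Clearance = min(Gene, Response) + 2  [with Gene=-3, Response=-27]  = -25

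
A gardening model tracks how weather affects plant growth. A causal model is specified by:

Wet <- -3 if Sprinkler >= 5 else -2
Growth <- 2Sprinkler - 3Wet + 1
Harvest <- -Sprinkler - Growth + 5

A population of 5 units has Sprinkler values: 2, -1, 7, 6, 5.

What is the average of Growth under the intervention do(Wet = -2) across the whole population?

14.6

The intervention sets Wet=-2 in all 5 units regardless of Sprinkler. Recomputing Growth per unit gives 11, 5, 21, 19, 17; average 14.6.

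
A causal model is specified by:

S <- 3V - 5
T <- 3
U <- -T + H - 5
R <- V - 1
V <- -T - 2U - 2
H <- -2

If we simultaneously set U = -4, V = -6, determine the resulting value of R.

-7

Setting U = -4, V = -6 by intervention discards those variables' equations.
R = V - 1  [with V=-6]  = -7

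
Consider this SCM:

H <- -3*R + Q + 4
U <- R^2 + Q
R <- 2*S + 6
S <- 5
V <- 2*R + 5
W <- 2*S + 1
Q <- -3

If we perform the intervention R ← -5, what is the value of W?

do(R=-5) replaces the equation R <- 2*S + 6 with the constant R = -5.
W is not downstream of the intervention, so its value is determined by the original equations.
W = 2*S + 1  [with S=5]  = 11

11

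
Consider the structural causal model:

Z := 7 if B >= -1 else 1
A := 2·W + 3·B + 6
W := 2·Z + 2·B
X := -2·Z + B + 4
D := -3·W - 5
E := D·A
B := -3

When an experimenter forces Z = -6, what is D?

Under do(Z=-6), the mechanism Z := 7 if B >= -1 else 1 is discarded; Z is fixed at -6.
W = 2·Z + 2·B  [with Z=-6, B=-3]  = -18
D = -3·W - 5  [with W=-18]  = 49

49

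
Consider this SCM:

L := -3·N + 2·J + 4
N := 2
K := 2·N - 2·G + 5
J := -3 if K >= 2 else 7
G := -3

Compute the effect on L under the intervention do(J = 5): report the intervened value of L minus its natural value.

16

Intervening sets J = 5 and removes its equation (J := -3 if K >= 2 else 7).
L = -3·N + 2·J + 4  [with N=2, J=5]  = 8
Without intervention: K = 2·N - 2·G + 5  [with N=2, G=-3]  = 15; J = -3 if K >= 2 else 7  [with K=15]  = -3; L = -3·N + 2·J + 4  [with N=2, J=-3]  = -8.
Change = 8 − (-8) = 16.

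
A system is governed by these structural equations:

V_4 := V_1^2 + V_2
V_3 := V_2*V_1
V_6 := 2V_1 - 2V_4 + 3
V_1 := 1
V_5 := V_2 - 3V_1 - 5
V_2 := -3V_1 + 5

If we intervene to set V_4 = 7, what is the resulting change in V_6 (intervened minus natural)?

Under do(V_4=7), the mechanism V_4 := V_1^2 + V_2 is discarded; V_4 is fixed at 7.
V_6 = 2V_1 - 2V_4 + 3  [with V_1=1, V_4=7]  = -9
Without intervention: V_2 = -3V_1 + 5  [with V_1=1]  = 2; V_4 = V_1^2 + V_2  [with V_1=1, V_2=2]  = 3; V_6 = 2V_1 - 2V_4 + 3  [with V_1=1, V_4=3]  = -1.
Change = -9 − (-1) = -8.

-8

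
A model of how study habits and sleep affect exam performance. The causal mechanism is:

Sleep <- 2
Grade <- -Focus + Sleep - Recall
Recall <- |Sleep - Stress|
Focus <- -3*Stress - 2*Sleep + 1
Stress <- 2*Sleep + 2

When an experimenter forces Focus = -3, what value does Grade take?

do(Focus=-3) replaces the equation Focus <- -3*Stress - 2*Sleep + 1 with the constant Focus = -3.
Stress = 2*Sleep + 2  [with Sleep=2]  = 6
Recall = |Sleep - Stress|  [with Sleep=2, Stress=6]  = 4
Grade = -Focus + Sleep - Recall  [with Focus=-3, Sleep=2, Recall=4]  = 1

1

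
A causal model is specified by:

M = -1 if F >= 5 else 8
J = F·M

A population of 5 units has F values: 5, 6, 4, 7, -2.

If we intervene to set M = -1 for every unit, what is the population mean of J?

do(M=-1) breaks M's dependence on F. With M=-1 fixed, J across the units is -5, -6, -4, -7, 2, mean -4.

-4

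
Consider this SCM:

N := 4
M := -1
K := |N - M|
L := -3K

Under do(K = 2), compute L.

The intervention breaks the incoming arrows to K: K := |N - M| no longer applies, and K = 2.
L = -3K  [with K=2]  = -6

-6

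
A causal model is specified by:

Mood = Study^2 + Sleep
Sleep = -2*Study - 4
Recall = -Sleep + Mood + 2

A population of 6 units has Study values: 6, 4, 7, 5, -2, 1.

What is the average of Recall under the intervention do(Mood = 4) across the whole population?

do(Mood=4) breaks Mood's dependence on Study. With Mood=4 fixed, Recall across the units is 22, 18, 24, 20, 6, 12, mean 17.

17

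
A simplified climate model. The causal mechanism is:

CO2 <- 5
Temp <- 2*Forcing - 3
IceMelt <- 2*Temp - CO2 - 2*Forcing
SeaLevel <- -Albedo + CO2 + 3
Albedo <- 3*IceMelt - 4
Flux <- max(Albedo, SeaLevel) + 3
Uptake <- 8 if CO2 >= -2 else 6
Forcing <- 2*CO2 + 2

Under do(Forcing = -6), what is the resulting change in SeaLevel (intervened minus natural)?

Under do(Forcing=-6), the mechanism Forcing <- 2*CO2 + 2 is discarded; Forcing is fixed at -6.
Temp = 2*Forcing - 3  [with Forcing=-6]  = -15
IceMelt = 2*Temp - CO2 - 2*Forcing  [with Temp=-15, CO2=5, Forcing=-6]  = -23
Albedo = 3*IceMelt - 4  [with IceMelt=-23]  = -73
SeaLevel = -Albedo + CO2 + 3  [with Albedo=-73, CO2=5]  = 81
Without intervention: Forcing = 2*CO2 + 2  [with CO2=5]  = 12; Temp = 2*Forcing - 3  [with Forcing=12]  = 21; IceMelt = 2*Temp - CO2 - 2*Forcing  [with Temp=21, CO2=5, Forcing=12]  = 13; Albedo = 3*IceMelt - 4  [with IceMelt=13]  = 35; SeaLevel = -Albedo + CO2 + 3  [with Albedo=35, CO2=5]  = -27.
Change = 81 − (-27) = 108.

108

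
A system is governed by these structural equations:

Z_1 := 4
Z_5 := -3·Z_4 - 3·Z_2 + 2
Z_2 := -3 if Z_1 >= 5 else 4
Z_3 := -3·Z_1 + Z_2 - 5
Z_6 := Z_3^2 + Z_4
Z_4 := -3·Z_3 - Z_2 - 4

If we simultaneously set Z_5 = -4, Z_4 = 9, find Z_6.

Setting Z_5 = -4, Z_4 = 9 by intervention discards those variables' equations.
Z_2 = -3 if Z_1 >= 5 else 4  [with Z_1=4]  = 4
Z_3 = -3·Z_1 + Z_2 - 5  [with Z_1=4, Z_2=4]  = -13
Z_6 = Z_3^2 + Z_4  [with Z_3=-13, Z_4=9]  = 178

178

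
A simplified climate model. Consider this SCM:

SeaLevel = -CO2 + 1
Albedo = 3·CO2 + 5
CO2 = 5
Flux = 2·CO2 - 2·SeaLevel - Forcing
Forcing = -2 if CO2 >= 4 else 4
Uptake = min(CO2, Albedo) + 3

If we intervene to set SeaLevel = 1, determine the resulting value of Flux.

Intervening sets SeaLevel = 1 and removes its equation (SeaLevel = -CO2 + 1).
Forcing = -2 if CO2 >= 4 else 4  [with CO2=5]  = -2
Flux = 2·CO2 - 2·SeaLevel - Forcing  [with CO2=5, SeaLevel=1, Forcing=-2]  = 10

10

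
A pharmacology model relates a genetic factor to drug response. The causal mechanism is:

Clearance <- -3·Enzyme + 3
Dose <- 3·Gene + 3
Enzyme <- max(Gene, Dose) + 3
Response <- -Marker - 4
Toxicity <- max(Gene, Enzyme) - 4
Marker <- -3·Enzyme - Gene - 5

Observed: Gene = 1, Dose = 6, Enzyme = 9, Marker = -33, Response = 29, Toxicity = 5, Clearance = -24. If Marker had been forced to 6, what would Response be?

Intervening sets Marker = 6 and removes its equation (Marker <- -3·Enzyme - Gene - 5).
Response = -Marker - 4  [with Marker=6]  = -10

-10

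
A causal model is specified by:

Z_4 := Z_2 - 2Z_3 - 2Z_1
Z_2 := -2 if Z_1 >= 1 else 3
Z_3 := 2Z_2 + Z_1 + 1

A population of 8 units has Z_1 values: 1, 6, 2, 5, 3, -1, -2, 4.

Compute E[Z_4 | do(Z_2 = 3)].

-20

Under do(Z_2=3), Z_2's equation is replaced by Z_2=3 for every unit. Per-unit Z_4: -15, -35, -19, -31, -23, -7, -3, -27. Mean = -20.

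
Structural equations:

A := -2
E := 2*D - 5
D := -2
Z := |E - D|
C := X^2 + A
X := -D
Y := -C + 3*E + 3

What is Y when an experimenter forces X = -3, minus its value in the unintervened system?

-5

The intervention breaks the incoming arrows to X: X := -D no longer applies, and X = -3.
E = 2*D - 5  [with D=-2]  = -9
C = X^2 + A  [with X=-3, A=-2]  = 7
Y = -C + 3*E + 3  [with C=7, E=-9]  = -31
Without intervention: E = 2*D - 5  [with D=-2]  = -9; X = -D  [with D=-2]  = 2; C = X^2 + A  [with X=2, A=-2]  = 2; Y = -C + 3*E + 3  [with C=2, E=-9]  = -26.
Change = -31 − (-26) = -5.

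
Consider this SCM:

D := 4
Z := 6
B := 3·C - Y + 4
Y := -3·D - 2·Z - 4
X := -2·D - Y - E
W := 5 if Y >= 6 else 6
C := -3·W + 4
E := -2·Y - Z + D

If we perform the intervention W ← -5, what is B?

89

Intervening sets W = -5 and removes its equation (W := 5 if Y >= 6 else 6).
Y = -3·D - 2·Z - 4  [with D=4, Z=6]  = -28
C = -3·W + 4  [with W=-5]  = 19
B = 3·C - Y + 4  [with C=19, Y=-28]  = 89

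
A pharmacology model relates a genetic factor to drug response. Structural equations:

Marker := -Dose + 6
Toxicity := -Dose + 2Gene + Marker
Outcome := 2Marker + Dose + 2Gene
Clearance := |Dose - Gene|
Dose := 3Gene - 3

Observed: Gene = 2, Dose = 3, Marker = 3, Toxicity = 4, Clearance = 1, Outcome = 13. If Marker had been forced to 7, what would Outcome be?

21

The intervention breaks the incoming arrows to Marker: Marker := -Dose + 6 no longer applies, and Marker = 7.
Dose = 3Gene - 3  [with Gene=2]  = 3
Outcome = 2Marker + Dose + 2Gene  [with Marker=7, Dose=3, Gene=2]  = 21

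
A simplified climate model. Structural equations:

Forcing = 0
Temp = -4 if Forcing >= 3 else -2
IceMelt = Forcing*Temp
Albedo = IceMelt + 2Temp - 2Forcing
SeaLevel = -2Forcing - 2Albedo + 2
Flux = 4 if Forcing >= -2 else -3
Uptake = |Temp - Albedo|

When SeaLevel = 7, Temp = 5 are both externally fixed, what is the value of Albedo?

10

Setting SeaLevel = 7, Temp = 5 by intervention discards those variables' equations.
IceMelt = Forcing*Temp  [with Forcing=0, Temp=5]  = 0
Albedo = IceMelt + 2Temp - 2Forcing  [with IceMelt=0, Temp=5, Forcing=0]  = 10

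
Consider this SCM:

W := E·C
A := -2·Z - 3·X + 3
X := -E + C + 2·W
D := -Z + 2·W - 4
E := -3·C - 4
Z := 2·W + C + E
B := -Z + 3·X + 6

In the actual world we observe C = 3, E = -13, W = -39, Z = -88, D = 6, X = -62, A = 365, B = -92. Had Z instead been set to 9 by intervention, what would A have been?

171

The intervention breaks the incoming arrows to Z: Z := 2·W + C + E no longer applies, and Z = 9.
E = -3·C - 4  [with C=3]  = -13
W = E·C  [with E=-13, C=3]  = -39
X = -E + C + 2·W  [with E=-13, C=3, W=-39]  = -62
A = -2·Z - 3·X + 3  [with Z=9, X=-62]  = 171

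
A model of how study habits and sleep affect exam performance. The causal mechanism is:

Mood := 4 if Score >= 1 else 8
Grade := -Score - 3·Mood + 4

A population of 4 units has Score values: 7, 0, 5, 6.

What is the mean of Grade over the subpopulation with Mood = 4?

Conditioning on Mood=4 selects the 3 unit(s) with Score ∈ {7, 5, 6}. Their Grade values: -15, -13, -14. Mean = -14.

-14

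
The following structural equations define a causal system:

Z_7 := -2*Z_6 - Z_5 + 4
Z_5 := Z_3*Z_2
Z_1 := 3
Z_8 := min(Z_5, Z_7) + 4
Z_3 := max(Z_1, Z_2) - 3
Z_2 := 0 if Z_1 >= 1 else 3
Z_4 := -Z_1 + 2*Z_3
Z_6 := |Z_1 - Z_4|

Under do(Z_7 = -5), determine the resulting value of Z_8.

-1

do(Z_7=-5) replaces the equation Z_7 := -2*Z_6 - Z_5 + 4 with the constant Z_7 = -5.
Z_2 = 0 if Z_1 >= 1 else 3  [with Z_1=3]  = 0
Z_3 = max(Z_1, Z_2) - 3  [with Z_1=3, Z_2=0]  = 0
Z_5 = Z_3*Z_2  [with Z_3=0, Z_2=0]  = 0
Z_8 = min(Z_5, Z_7) + 4  [with Z_5=0, Z_7=-5]  = -1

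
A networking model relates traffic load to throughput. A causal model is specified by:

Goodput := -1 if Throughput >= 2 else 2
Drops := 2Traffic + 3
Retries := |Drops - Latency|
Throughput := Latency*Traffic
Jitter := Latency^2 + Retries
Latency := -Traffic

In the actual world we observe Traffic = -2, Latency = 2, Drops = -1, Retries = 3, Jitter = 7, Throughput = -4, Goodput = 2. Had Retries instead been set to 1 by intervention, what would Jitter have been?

5

Intervening sets Retries = 1 and removes its equation (Retries := |Drops - Latency|).
Latency = -Traffic  [with Traffic=-2]  = 2
Jitter = Latency^2 + Retries  [with Latency=2, Retries=1]  = 5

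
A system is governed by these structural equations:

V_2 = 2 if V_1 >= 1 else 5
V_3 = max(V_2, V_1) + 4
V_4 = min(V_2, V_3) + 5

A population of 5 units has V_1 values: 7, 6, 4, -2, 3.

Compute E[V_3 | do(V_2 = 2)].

8.4

The intervention sets V_2=2 in all 5 units regardless of V_1. Recomputing V_3 per unit gives 11, 10, 8, 6, 7; average 8.4.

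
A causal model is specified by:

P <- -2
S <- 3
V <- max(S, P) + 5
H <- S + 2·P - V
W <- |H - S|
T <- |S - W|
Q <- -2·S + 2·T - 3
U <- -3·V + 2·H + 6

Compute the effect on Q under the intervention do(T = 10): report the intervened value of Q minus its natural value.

Intervening sets T = 10 and removes its equation (T <- |S - W|).
Q = -2·S + 2·T - 3  [with S=3, T=10]  = 11
Without intervention: V = max(S, P) + 5  [with S=3, P=-2]  = 8; H = S + 2·P - V  [with S=3, P=-2, V=8]  = -9; W = |H - S|  [with H=-9, S=3]  = 12; T = |S - W|  [with S=3, W=12]  = 9; Q = -2·S + 2·T - 3  [with S=3, T=9]  = 9.
Change = 11 − 9 = 2.

2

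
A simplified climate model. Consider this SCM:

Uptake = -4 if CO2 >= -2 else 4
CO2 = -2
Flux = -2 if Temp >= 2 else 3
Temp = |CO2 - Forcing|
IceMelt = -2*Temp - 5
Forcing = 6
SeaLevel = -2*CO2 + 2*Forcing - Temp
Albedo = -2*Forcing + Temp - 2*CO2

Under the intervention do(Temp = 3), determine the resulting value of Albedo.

do(Temp=3) replaces the equation Temp = |CO2 - Forcing| with the constant Temp = 3.
Albedo = -2*Forcing + Temp - 2*CO2  [with Forcing=6, Temp=3, CO2=-2]  = -5

-5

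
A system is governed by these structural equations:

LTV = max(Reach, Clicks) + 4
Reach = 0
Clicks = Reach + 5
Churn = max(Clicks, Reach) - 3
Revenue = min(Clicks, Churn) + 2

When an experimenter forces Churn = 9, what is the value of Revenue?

The intervention breaks the incoming arrows to Churn: Churn = max(Clicks, Reach) - 3 no longer applies, and Churn = 9.
Clicks = Reach + 5  [with Reach=0]  = 5
Revenue = min(Clicks, Churn) + 2  [with Clicks=5, Churn=9]  = 7

7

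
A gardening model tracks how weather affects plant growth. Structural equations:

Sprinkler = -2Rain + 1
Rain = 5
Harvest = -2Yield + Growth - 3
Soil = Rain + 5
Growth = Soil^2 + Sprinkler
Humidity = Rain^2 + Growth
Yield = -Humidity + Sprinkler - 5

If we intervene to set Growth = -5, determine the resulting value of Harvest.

The intervention breaks the incoming arrows to Growth: Growth = Soil^2 + Sprinkler no longer applies, and Growth = -5.
Sprinkler = -2Rain + 1  [with Rain=5]  = -9
Humidity = Rain^2 + Growth  [with Rain=5, Growth=-5]  = 20
Yield = -Humidity + Sprinkler - 5  [with Humidity=20, Sprinkler=-9]  = -34
Harvest = -2Yield + Growth - 3  [with Yield=-34, Growth=-5]  = 60

60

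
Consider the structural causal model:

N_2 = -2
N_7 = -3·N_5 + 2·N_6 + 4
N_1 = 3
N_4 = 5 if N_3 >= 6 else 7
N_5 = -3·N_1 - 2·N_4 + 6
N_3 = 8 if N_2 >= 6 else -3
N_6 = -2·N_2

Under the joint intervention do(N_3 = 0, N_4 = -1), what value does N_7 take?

15

Under do(N_3 = 0, N_4 = -1), each intervened variable's structural equation is replaced by its fixed value.
N_5 = -3·N_1 - 2·N_4 + 6  [with N_1=3, N_4=-1]  = -1
N_6 = -2·N_2  [with N_2=-2]  = 4
N_7 = -3·N_5 + 2·N_6 + 4  [with N_5=-1, N_6=4]  = 15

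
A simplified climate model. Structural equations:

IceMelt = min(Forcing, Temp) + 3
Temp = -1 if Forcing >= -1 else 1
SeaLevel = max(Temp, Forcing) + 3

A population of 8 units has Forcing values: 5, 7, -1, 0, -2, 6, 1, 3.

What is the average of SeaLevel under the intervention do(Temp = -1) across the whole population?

The intervention sets Temp=-1 in all 8 units regardless of Forcing. Recomputing SeaLevel per unit gives 8, 10, 2, 3, 2, 9, 4, 6; average 5.5.

5.5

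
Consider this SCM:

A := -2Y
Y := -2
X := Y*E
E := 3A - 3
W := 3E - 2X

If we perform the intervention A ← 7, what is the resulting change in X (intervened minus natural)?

-18

Under do(A=7), the mechanism A := -2Y is discarded; A is fixed at 7.
E = 3A - 3  [with A=7]  = 18
X = Y*E  [with Y=-2, E=18]  = -36
Without intervention: A = -2Y  [with Y=-2]  = 4; E = 3A - 3  [with A=4]  = 9; X = Y*E  [with Y=-2, E=9]  = -18.
Change = -36 − (-18) = -18.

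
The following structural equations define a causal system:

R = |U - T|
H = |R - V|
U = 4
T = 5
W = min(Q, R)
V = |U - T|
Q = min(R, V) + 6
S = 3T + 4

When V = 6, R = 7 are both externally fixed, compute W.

7

The joint intervention fixes V = 6, R = 7, removing each variable's own equation.
Q = min(R, V) + 6  [with R=7, V=6]  = 12
W = min(Q, R)  [with Q=12, R=7]  = 7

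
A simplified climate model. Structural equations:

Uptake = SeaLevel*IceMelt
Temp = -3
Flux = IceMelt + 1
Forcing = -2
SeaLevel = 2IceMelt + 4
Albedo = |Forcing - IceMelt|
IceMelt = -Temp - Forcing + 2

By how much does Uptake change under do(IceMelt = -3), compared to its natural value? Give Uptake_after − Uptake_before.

-120

The intervention breaks the incoming arrows to IceMelt: IceMelt = -Temp - Forcing + 2 no longer applies, and IceMelt = -3.
SeaLevel = 2IceMelt + 4  [with IceMelt=-3]  = -2
Uptake = SeaLevel*IceMelt  [with SeaLevel=-2, IceMelt=-3]  = 6
Without intervention: IceMelt = -Temp - Forcing + 2  [with Temp=-3, Forcing=-2]  = 7; SeaLevel = 2IceMelt + 4  [with IceMelt=7]  = 18; Uptake = SeaLevel*IceMelt  [with SeaLevel=18, IceMelt=7]  = 126.
Change = 6 − 126 = -120.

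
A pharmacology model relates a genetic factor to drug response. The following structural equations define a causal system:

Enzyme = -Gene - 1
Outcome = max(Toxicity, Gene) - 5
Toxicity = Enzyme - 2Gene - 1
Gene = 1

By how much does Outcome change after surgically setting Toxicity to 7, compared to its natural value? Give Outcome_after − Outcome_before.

The intervention breaks the incoming arrows to Toxicity: Toxicity = Enzyme - 2Gene - 1 no longer applies, and Toxicity = 7.
Outcome = max(Toxicity, Gene) - 5  [with Toxicity=7, Gene=1]  = 2
Without intervention: Enzyme = -Gene - 1  [with Gene=1]  = -2; Toxicity = Enzyme - 2Gene - 1  [with Enzyme=-2, Gene=1]  = -5; Outcome = max(Toxicity, Gene) - 5  [with Toxicity=-5, Gene=1]  = -4.
Change = 2 − (-4) = 6.

6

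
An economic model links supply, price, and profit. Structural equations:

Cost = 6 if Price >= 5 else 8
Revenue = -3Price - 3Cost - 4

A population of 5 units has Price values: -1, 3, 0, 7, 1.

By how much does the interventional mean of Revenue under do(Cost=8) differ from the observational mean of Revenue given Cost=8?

-3.75

Under do(Cost=8), Cost's equation is replaced by Cost=8 for every unit. Per-unit Revenue: -25, -37, -28, -49, -31. Mean = -34.
E[Revenue|Cost=8] averages over only the 4 units with Cost=8 (Price = -1, 3, 0, 1): Revenue = -25, -37, -28, -31, mean -30.25.
Difference = -34 − (-30.25) = -3.75.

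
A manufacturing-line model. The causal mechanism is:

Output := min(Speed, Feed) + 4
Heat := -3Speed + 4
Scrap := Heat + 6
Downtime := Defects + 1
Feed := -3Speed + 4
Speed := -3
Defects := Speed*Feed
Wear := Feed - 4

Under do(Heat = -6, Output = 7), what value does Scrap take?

0

Under do(Heat = -6, Output = 7), each intervened variable's structural equation is replaced by its fixed value.
Scrap = Heat + 6  [with Heat=-6]  = 0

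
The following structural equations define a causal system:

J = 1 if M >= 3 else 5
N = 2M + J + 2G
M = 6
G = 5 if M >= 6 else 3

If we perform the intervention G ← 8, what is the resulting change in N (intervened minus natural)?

6

The intervention breaks the incoming arrows to G: G = 5 if M >= 6 else 3 no longer applies, and G = 8.
J = 1 if M >= 3 else 5  [with M=6]  = 1
N = 2M + J + 2G  [with M=6, J=1, G=8]  = 29
Without intervention: J = 1 if M >= 3 else 5  [with M=6]  = 1; G = 5 if M >= 6 else 3  [with M=6]  = 5; N = 2M + J + 2G  [with M=6, J=1, G=5]  = 23.
Change = 29 − 23 = 6.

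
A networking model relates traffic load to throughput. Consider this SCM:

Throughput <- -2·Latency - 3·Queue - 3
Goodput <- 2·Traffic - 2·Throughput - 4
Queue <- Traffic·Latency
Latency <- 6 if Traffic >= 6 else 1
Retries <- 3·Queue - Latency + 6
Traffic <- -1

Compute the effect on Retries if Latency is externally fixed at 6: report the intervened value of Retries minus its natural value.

-20

Under do(Latency=6), the mechanism Latency <- 6 if Traffic >= 6 else 1 is discarded; Latency is fixed at 6.
Queue = Traffic·Latency  [with Traffic=-1, Latency=6]  = -6
Retries = 3·Queue - Latency + 6  [with Queue=-6, Latency=6]  = -18
Without intervention: Latency = 6 if Traffic >= 6 else 1  [with Traffic=-1]  = 1; Queue = Traffic·Latency  [with Traffic=-1, Latency=1]  = -1; Retries = 3·Queue - Latency + 6  [with Queue=-1, Latency=1]  = 2.
Change = -18 − 2 = -20.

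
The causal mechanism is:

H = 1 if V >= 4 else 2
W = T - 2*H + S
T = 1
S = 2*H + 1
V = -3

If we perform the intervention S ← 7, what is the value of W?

Intervening sets S = 7 and removes its equation (S = 2*H + 1).
H = 1 if V >= 4 else 2  [with V=-3]  = 2
W = T - 2*H + S  [with T=1, H=2, S=7]  = 4

4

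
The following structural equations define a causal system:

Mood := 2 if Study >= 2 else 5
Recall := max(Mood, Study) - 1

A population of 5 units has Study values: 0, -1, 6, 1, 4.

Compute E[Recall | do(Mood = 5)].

Every unit gets Mood=5 under the intervention. Recall values become 4, 4, 5, 4, 4; E[Recall|do(Mood=5)] = 4.2.

4.2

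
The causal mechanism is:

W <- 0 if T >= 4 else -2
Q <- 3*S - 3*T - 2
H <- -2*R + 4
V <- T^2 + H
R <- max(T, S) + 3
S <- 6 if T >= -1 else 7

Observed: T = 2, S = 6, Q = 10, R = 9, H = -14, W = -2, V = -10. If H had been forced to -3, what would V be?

Under do(H=-3), the mechanism H <- -2*R + 4 is discarded; H is fixed at -3.
V = T^2 + H  [with T=2, H=-3]  = 1

1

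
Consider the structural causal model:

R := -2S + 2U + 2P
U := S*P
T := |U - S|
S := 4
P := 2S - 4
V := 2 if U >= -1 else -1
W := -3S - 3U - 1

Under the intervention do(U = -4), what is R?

-8

The intervention breaks the incoming arrows to U: U := S*P no longer applies, and U = -4.
P = 2S - 4  [with S=4]  = 4
R = -2S + 2U + 2P  [with S=4, U=-4, P=4]  = -8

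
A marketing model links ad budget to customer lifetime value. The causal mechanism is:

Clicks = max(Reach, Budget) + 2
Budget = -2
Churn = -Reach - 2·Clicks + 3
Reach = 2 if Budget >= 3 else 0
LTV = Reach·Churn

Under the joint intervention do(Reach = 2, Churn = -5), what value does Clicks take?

4

The joint intervention fixes Reach = 2, Churn = -5, removing each variable's own equation.
Clicks = max(Reach, Budget) + 2  [with Reach=2, Budget=-2]  = 4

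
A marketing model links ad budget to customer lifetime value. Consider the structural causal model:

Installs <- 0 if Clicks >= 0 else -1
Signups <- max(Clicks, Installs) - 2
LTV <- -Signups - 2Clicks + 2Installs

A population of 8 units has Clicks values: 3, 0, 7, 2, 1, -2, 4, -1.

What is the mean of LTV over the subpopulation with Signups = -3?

E[LTV|Signups=-3] averages over only the 2 units with Signups=-3 (Clicks = -2, -1): LTV = 5, 3, mean 4.

4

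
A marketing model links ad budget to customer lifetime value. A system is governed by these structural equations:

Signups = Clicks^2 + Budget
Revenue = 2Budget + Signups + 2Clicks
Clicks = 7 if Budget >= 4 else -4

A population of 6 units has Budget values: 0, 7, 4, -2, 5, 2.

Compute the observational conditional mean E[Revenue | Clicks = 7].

79

Observing Clicks=7 restricts to units where Clicks's equation naturally yields 7: Budget ∈ {7, 4, 5}. In that subpopulation Revenue = 84, 75, 78, mean 79.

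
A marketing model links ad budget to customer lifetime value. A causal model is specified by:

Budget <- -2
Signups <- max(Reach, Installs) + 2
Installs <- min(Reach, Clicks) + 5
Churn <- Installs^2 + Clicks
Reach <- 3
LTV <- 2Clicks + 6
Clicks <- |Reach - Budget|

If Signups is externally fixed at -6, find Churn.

69

The intervention breaks the incoming arrows to Signups: Signups <- max(Reach, Installs) + 2 no longer applies, and Signups = -6.
Since Churn is not a descendant of the intervened variable, it is unaffected.
Clicks = |Reach - Budget|  [with Reach=3, Budget=-2]  = 5
Installs = min(Reach, Clicks) + 5  [with Reach=3, Clicks=5]  = 8
Churn = Installs^2 + Clicks  [with Installs=8, Clicks=5]  = 69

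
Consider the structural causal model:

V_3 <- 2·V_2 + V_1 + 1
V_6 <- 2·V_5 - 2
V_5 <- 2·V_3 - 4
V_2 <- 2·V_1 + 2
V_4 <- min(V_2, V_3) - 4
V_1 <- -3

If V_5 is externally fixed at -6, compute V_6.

The intervention breaks the incoming arrows to V_5: V_5 <- 2·V_3 - 4 no longer applies, and V_5 = -6.
V_6 = 2·V_5 - 2  [with V_5=-6]  = -14

-14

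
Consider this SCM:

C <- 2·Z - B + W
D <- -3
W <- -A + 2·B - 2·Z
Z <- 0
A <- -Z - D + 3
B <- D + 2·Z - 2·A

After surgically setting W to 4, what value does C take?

19

The intervention breaks the incoming arrows to W: W <- -A + 2·B - 2·Z no longer applies, and W = 4.
A = -Z - D + 3  [with Z=0, D=-3]  = 6
B = D + 2·Z - 2·A  [with D=-3, Z=0, A=6]  = -15
C = 2·Z - B + W  [with Z=0, B=-15, W=4]  = 19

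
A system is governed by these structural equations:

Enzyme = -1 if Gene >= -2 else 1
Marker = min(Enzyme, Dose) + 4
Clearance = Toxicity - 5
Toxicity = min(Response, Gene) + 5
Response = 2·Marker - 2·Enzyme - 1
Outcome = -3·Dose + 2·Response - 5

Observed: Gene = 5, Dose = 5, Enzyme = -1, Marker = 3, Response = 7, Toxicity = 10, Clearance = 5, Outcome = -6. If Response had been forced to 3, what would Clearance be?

Under do(Response=3), the mechanism Response = 2·Marker - 2·Enzyme - 1 is discarded; Response is fixed at 3.
Toxicity = min(Response, Gene) + 5  [with Response=3, Gene=5]  = 8
Clearance = Toxicity - 5  [with Toxicity=8]  = 3

3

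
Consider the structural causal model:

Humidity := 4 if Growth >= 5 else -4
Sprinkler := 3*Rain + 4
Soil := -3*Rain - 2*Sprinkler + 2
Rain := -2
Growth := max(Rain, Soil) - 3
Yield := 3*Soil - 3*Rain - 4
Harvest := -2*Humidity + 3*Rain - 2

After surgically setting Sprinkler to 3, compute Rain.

-2

Under do(Sprinkler=3), the mechanism Sprinkler := 3*Rain + 4 is discarded; Sprinkler is fixed at 3.
Rain is not downstream of the intervention, so its value is determined by the original equations.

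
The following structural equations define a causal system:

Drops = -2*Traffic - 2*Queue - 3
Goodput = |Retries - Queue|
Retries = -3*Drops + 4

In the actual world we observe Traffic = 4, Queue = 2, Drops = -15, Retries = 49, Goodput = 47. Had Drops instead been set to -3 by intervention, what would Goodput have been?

11

do(Drops=-3) replaces the equation Drops = -2*Traffic - 2*Queue - 3 with the constant Drops = -3.
Retries = -3*Drops + 4  [with Drops=-3]  = 13
Goodput = |Retries - Queue|  [with Retries=13, Queue=2]  = 11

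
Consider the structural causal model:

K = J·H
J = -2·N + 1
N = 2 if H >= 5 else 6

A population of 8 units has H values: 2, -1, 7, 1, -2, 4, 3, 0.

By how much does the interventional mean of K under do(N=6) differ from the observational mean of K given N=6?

Every unit gets N=6 under the intervention. K values become -22, 11, -77, -11, 22, -44, -33, 0; E[K|do(N=6)] = -19.25.
Conditioning on N=6 selects the 7 unit(s) with H ∈ {2, -1, 1, -2, 4, 3, 0}. Their K values: -22, 11, -11, 22, -44, -33, 0. Mean = -11.
Difference = -19.25 − (-11) = -8.25.

-8.25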